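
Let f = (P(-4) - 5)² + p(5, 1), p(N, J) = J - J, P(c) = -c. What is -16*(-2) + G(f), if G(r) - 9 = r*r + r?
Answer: 43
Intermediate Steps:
p(N, J) = 0
f = 1 (f = (-1*(-4) - 5)² + 0 = (4 - 5)² + 0 = (-1)² + 0 = 1 + 0 = 1)
G(r) = 9 + r + r² (G(r) = 9 + (r*r + r) = 9 + (r² + r) = 9 + (r + r²) = 9 + r + r²)
-16*(-2) + G(f) = -16*(-2) + (9 + 1 + 1²) = 32 + (9 + 1 + 1) = 32 + 11 = 43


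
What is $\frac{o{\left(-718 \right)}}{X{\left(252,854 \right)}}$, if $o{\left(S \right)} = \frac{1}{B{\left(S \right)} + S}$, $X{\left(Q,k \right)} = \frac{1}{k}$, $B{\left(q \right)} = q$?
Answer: $- \frac{427}{718} \approx -0.59471$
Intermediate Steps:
$o{\left(S \right)} = \frac{1}{2 S}$ ($o{\left(S \right)} = \frac{1}{S + S} = \frac{1}{2 S}$)
$\frac{o{\left(-718 \right)}}{X{\left(252,854 \right)}} = \frac{\frac{1}{2} \frac{1}{-718}}{\frac{1}{854}} = \frac{1}{2} \left(- \frac{1}{718}\right) \frac{1}{\frac{1}{854}} = \left(- \frac{1}{1436}\right) 854 = - \frac{427}{718}$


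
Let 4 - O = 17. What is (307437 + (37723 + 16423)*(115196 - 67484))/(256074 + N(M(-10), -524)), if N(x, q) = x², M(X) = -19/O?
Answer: 436648914741/43276867 ≈ 10090.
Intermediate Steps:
O = -13 (O = 4 - 1*17 = 4 - 17 = -13)
M(X) = 19/13 (M(X) = -19/(-13) = -19*(-1/13) = 19/13)
(307437 + (37723 + 16423)*(115196 - 67484))/(256074 + N(M(-10), -524)) = (307437 + (37723 + 16423)*(115196 - 67484))/(256074 + (19/13)²) = (307437 + 54146*47712)/(256074 + 361/169) = (307437 + 2583413952)/(43276867/169) = 2583721389*(169/43276867) = 436648914741/43276867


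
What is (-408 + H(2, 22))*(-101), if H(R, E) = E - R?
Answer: 39188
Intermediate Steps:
(-408 + H(2, 22))*(-101) = (-408 + (22 - 1*2))*(-101) = (-408 + (22 - 2))*(-101) = (-408 + 20)*(-101) = -388*(-101) = 39188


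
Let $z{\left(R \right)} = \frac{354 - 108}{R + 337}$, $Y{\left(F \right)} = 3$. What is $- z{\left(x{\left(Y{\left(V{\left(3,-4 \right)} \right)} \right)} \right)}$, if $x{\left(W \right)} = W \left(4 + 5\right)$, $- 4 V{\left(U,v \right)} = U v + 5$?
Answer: $- \frac{123}{182} \approx -0.67582$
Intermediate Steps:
$V{\left(U,v \right)} = - \frac{5}{4} - \frac{U v}{4}$ ($V{\left(U,v \right)} = - \frac{U v + 5}{4} = - \frac{5 + U v}{4} = - \frac{5}{4} - \frac{U v}{4}$)
$x{\left(W \right)} = 9 W$ ($x{\left(W \right)} = W 9 = 9 W$)
$z{\left(R \right)} = \frac{246}{337 + R}$
$- z{\left(x{\left(Y{\left(V{\left(3,-4 \right)} \right)} \right)} \right)} = - \frac{246}{337 + 9 \cdot 3} = - \frac{246}{337 + 27} = - \frac{246}{364} = \left(-1\right) \frac{123}{182} = - \frac{123}{182}$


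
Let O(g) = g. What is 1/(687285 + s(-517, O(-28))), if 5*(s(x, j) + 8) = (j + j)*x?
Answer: 5/3465337 ≈ 1.4429e-6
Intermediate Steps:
s(x, j) = -8 + 2*j*x/5 (s(x, j) = -8 + ((j + j)*x)/5 = -8 + ((2*j)*x)/5 = -8 + (2*j*x)/5 = -8 + 2*j*x/5)
1/(687285 + s(-517, O(-28))) = 1/(687285 + (-8 + (⅖)*(-28)*(-517))) = 1/(687285 + (-8 + 28952/5)) = 1/(687285 + 28912/5) = 1/(3465337/5) = 5/3465337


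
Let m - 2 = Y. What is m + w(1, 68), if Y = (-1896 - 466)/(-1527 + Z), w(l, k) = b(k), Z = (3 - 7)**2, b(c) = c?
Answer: 108132/1511 ≈ 71.563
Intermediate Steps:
Z = 16 (Z = (-4)**2 = 16)
w(l, k) = k
Y = 2362/1511 (Y = (-1896 - 466)/(-1527 + 16) = -2362/(-1511) = -2362*(-1/1511) = 2362/1511 ≈ 1.5632)
m = 5384/1511 (m = 2 + 2362/1511 = 5384/1511 ≈ 3.5632)
m + w(1, 68) = 5384/1511 + 68 = 108132/1511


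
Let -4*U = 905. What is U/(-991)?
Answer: 905/3964 ≈ 0.22830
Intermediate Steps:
U = -905/4 (U = -¼*905 = -905/4 ≈ -226.25)
U/(-991) = -905/4/(-991) = -905/4*(-1/991) = 905/3964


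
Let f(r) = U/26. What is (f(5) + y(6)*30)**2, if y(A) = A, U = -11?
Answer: 21799561/676 ≈ 32248.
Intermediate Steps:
f(r) = -11/26
(f(5) + y(6)*30)**2 = (-11/26 + 6*30)**2 = (-11/26 + 180)**2 = (4669/26)**2 = 21799561/676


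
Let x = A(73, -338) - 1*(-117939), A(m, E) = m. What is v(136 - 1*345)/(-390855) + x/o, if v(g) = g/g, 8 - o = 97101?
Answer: -46125677353/37949284515 ≈ -1.2155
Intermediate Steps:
o = -97093 (o = 8 - 1*97101 = 8 - 97101 = -97093)
x = 118012 (x = 73 - 1*(-117939) = 73 + 117939 = 118012)
v(g) = 1
v(136 - 1*345)/(-390855) + x/o = 1/(-390855) + 118012/(-97093) = 1*(-1/390855) + 118012*(-1/97093) = -1/390855 - 118012/97093 = -46125677353/37949284515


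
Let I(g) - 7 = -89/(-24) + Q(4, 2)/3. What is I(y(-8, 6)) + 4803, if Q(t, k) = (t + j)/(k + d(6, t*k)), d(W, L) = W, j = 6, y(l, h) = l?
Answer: 38513/8 ≈ 4814.1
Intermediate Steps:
Q(t, k) = (6 + t)/(6 + k) (Q(t, k) = (t + 6)/(k + 6) = (6 + t)/(6 + k))
I(g) = 89/8 (I(g) = 7 + (-89/(-24) + ((6 + 4)/(6 + 2))/3) = 7 + (-89*(-1/24) + (10/8)*(⅓)) = 7 + (89/24 + ((⅛)*10)*(⅓)) = 7 + (89/24 + (5/4)*(⅓)) = 7 + (89/24 + 5/12) = 7 + 33/8 = 89/8)
I(y(-8, 6)) + 4803 = 89/8 + 4803 = 38513/8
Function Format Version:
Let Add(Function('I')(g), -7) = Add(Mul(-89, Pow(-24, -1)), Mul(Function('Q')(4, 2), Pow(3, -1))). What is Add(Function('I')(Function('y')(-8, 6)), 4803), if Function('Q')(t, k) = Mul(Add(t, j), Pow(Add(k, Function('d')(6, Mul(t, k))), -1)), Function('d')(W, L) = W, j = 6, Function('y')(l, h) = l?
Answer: Rational(38513, 8) ≈ 4814.1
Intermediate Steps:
Function('Q')(t, k) = Mul(Pow(Add(6, k), -1), Add(6, t)) (Function('Q')(t, k) = Mul(Add(t, 6), Pow(Add(k, 6), -1)) = Mul(Add(6, t), Pow(Add(6, k), -1)) = Mul(Pow(Add(6, k), -1), Add(6, t)))
Function('I')(g) = Rational(89, 8) (Function('I')(g) = Add(7, Add(Mul(-89, Pow(-24, -1)), Mul(Mul(Pow(Add(6, 2), -1), Add(6, 4)), Pow(3, -1)))) = Add(7, Add(Mul(-89, Rational(-1, 24)), Mul(Mul(Pow(8, -1), 10), Rational(1, 3)))) = Add(7, Add(Rational(89, 24), Mul(Mul(Rational(1, 8), 10), Rational(1, 3)))) = Add(7, Add(Rational(89, 24), Mul(Rational(5, 4), Rational(1, 3)))) = Add(7, Add(Rational(89, 24), Rational(5, 12))) = Add(7, Rational(33, 8)) = Rational(89, 8))
Add(Function('I')(Function('y')(-8, 6)), 4803) = Add(Rational(89, 8), 4803) = Rational(38513, 8)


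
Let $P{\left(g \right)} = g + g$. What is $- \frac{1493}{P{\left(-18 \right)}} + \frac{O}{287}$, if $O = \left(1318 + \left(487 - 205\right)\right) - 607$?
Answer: $\frac{464239}{10332} \approx 44.932$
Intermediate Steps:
$P{\left(g \right)} = 2 g$
$O = 993$ ($O = \left(1318 + \left(487 - 205\right)\right) - 607 = \left(1318 + 282\right) - 607 = 1600 - 607 = 993$)
$- \frac{1493}{P{\left(-18 \right)}} + \frac{O}{287} = - \frac{1493}{2 \left(-18\right)} + \frac{993}{287} = - \frac{1493}{-36} + 993 \cdot \frac{1}{287} = \left(-1493\right) \left(- \frac{1}{36}\right) + \frac{993}{287} = \frac{1493}{36} + \frac{993}{287} = \frac{464239}{10332}$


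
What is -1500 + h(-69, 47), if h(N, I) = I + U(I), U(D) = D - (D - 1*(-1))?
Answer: -1454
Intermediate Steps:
U(D) = -1 (U(D) = D - (D + 1) = D - (1 + D) = D + (-1 - D) = -1)
h(N, I) = -1 + I (h(N, I) = I - 1 = -1 + I)
-1500 + h(-69, 47) = -1500 + (-1 + 47) = -1500 + 46 = -1454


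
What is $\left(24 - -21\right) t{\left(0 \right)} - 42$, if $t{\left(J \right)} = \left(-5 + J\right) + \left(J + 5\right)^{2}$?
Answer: $858$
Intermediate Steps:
$t{\left(J \right)} = -5 + J + \left(5 + J\right)^{2}$ ($t{\left(J \right)} = \left(-5 + J\right) + \left(5 + J\right)^{2} = -5 + J + \left(5 + J\right)^{2}$)
$\left(24 - -21\right) t{\left(0 \right)} - 42 = \left(24 - -21\right) \left(-5 + 0 + \left(5 + 0\right)^{2}\right) - 42 = \left(24 + 21\right) \left(-5 + 0 + 5^{2}\right) - 42 = 45 \left(-5 + 0 + 25\right) - 42 = 45 \cdot 20 - 42 = 900 - 42 = 858$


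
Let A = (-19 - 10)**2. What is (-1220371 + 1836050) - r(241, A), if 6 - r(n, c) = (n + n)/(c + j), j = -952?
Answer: 68339221/111 ≈ 6.1567e+5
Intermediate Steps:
A = 841 (A = (-29)**2 = 841)
r(n, c) = 6 - 2*n/(-952 + c) (r(n, c) = 6 - (n + n)/(c - 952) = 6 - 2*n/(-952 + c))
(-1220371 + 1836050) - r(241, A) = (-1220371 + 1836050) - 2*(-2856 - 1*241 + 3*841)/(-952 + 841) = 615679 - 2*(-2856 - 241 + 2523)/(-111) = 615679 - 2*(-1)*(-574)/111 = 615679 - 1*1148/111 = 615679 - 1148/111 = 68339221/111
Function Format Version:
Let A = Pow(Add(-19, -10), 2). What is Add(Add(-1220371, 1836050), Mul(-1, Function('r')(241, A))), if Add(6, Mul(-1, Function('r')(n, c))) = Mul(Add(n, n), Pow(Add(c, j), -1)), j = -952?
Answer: Rational(68339221, 111) ≈ 6.1567e+5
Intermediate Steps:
A = 841 (A = Pow(-29, 2) = 841)
Function('r')(n, c) = Add(6, Mul(-2, n, Pow(Add(-952, c), -1))) (Function('r')(n, c) = Add(6, Mul(-1, Mul(Add(n, n), Pow(Add(c, -952), -1)))) = Add(6, Mul(-1, Mul(Mul(2, n), Pow(Add(-952, c), -1)))) = Add(6, Mul(-1, Mul(2, n, Pow(Add(-952, c), -1)))) = Add(6, Mul(-2, n, Pow(Add(-952, c), -1))))
Add(Add(-1220371, 1836050), Mul(-1, Function('r')(241, A))) = Add(Add(-1220371, 1836050), Mul(-1, Mul(2, Pow(Add(-952, 841), -1), Add(-2856, Mul(-1, 241), Mul(3, 841))))) = Add(615679, Mul(-1, Mul(2, Pow(-111, -1), Add(-2856, -241, 2523)))) = Add(615679, Mul(-1, Mul(2, Rational(-1, 111), -574))) = Add(615679, Mul(-1, Rational(1148, 111))) = Add(615679, Rational(-1148, 111)) = Rational(68339221, 111)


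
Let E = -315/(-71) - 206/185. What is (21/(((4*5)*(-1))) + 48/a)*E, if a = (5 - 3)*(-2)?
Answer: -11392389/262700 ≈ -43.367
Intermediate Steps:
a = -4 (a = 2*(-2) = -4)
E = 43649/13135 (E = -315*(-1/71) - 206*1/185 = 315/71 - 206/185 = 43649/13135 ≈ 3.3231)
(21/(((4*5)*(-1))) + 48/a)*E = (21/(((4*5)*(-1))) + 48/(-4))*(43649/13135) = (21/((20*(-1))) + 48*(-¼))*(43649/13135) = (21/(-20) - 12)*(43649/13135) = (21*(-1/20) - 12)*(43649/13135) = (-21/20 - 12)*(43649/13135) = -261/20*43649/13135 = -11392389/262700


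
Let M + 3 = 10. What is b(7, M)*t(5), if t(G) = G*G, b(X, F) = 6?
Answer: 150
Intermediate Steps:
M = 7 (M = -3 + 10 = 7)
t(G) = G²
b(7, M)*t(5) = 6*5² = 6*25 = 150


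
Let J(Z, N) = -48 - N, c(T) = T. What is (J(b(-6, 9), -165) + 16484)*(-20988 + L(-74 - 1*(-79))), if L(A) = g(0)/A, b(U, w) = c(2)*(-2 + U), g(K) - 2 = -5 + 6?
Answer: -1742059137/5 ≈ -3.4841e+8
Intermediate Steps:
g(K) = 3 (g(K) = 2 + (-5 + 6) = 2 + 1 = 3)
b(U, w) = -4 + 2*U (b(U, w) = 2*(-2 + U) = -4 + 2*U)
L(A) = 3/A
(J(b(-6, 9), -165) + 16484)*(-20988 + L(-74 - 1*(-79))) = ((-48 - 1*(-165)) + 16484)*(-20988 + 3/(-74 - 1*(-79))) = ((-48 + 165) + 16484)*(-20988 + 3/(-74 + 79)) = (117 + 16484)*(-20988 + 3/5) = 16601*(-20988 + 3*(⅕)) = 16601*(-20988 + ⅗) = 16601*(-104937/5) = -1742059137/5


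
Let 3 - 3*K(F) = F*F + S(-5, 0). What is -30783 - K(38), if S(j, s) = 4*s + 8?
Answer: -30300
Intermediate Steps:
S(j, s) = 8 + 4*s
K(F) = -5/3 - F**2/3 (K(F) = 1 - (F*F + (8 + 4*0))/3 = 1 - (F**2 + (8 + 0))/3 = 1 - (F**2 + 8)/3 = 1 - (8 + F**2)/3 = 1 + (-8/3 - F**2/3) = -5/3 - F**2/3)
-30783 - K(38) = -30783 - (-5/3 - 1/3*38**2) = -30783 - (-5/3 - 1/3*1444) = -30783 - (-5/3 - 1444/3) = -30783 - 1*(-483) = -30783 + 483 = -30300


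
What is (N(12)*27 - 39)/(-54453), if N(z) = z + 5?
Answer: -20/2593 ≈ -0.0077131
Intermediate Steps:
N(z) = 5 + z
(N(12)*27 - 39)/(-54453) = ((5 + 12)*27 - 39)/(-54453) = (17*27 - 39)*(-1/54453) = (459 - 39)*(-1/54453) = 420*(-1/54453) = -20/2593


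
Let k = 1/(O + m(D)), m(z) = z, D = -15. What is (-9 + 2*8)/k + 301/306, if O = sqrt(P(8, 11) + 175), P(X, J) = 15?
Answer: -31829/306 + 7*sqrt(190) ≈ -7.5280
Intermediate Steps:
O = sqrt(190) (O = sqrt(15 + 175) = sqrt(190) ≈ 13.784)
k = 1/(-15 + sqrt(190)) (k = 1/(sqrt(190) - 15) = 1/(-15 + sqrt(190)) ≈ -0.82240)
(-9 + 2*8)/k + 301/306 = (-9 + 2*8)/(-3/7 - sqrt(190)/35) + 301/306 = (-9 + 16)/(-3/7 - sqrt(190)/35) + 301*(1/306) = 7/(-3/7 - sqrt(190)/35) + 301/306 = 301/306 + 7/(-3/7 - sqrt(190)/35)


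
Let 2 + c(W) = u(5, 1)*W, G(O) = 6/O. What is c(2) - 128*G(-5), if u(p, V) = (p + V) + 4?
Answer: 858/5 ≈ 171.60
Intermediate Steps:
u(p, V) = 4 + V + p (u(p, V) = (V + p) + 4 = 4 + V + p)
c(W) = -2 + 10*W (c(W) = -2 + (4 + 1 + 5)*W = -2 + 10*W)
c(2) - 128*G(-5) = (-2 + 10*2) - 768/(-5) = (-2 + 20) - 768*(-1)/5 = 18 - 128*(-6/5) = 18 + 768/5 = 858/5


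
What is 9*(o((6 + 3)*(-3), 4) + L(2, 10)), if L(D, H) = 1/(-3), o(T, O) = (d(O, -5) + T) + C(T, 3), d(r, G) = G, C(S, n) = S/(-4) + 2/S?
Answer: -2771/12 ≈ -230.92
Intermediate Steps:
C(S, n) = 2/S - S/4 (C(S, n) = S*(-¼) + 2/S = -S/4 + 2/S = 2/S - S/4)
o(T, O) = -5 + 2/T + 3*T/4 (o(T, O) = (-5 + T) + (2/T - T/4) = -5 + 2/T + 3*T/4)
L(D, H) = -⅓
9*(o((6 + 3)*(-3), 4) + L(2, 10)) = 9*((-5 + 2/(((6 + 3)*(-3))) + 3*((6 + 3)*(-3))/4) - ⅓) = 9*((-5 + 2/((9*(-3))) + 3*(9*(-3))/4) - ⅓) = 9*((-5 + 2/(-27) + (¾)*(-27)) - ⅓) = 9*((-5 + 2*(-1/27) - 81/4) - ⅓) = 9*((-5 - 2/27 - 81/4) - ⅓) = 9*(-2735/108 - ⅓) = 9*(-2771/108) = -2771/12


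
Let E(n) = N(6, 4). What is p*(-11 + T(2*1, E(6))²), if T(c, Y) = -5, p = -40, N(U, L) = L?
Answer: -560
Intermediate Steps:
E(n) = 4
p*(-11 + T(2*1, E(6))²) = -40*(-11 + (-5)²) = -40*(-11 + 25) = -40*14 = -560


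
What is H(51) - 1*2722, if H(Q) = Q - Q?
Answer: -2722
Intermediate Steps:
H(Q) = 0
H(51) - 1*2722 = 0 - 1*2722 = 0 - 2722 = -2722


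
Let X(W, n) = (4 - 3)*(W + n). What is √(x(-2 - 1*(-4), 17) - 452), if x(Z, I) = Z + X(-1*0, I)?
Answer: I*√433 ≈ 20.809*I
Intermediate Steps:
X(W, n) = W + n (X(W, n) = 1*(W + n) = W + n)
x(Z, I) = I + Z (x(Z, I) = Z + (-1*0 + I) = Z + (0 + I) = Z + I = I + Z)
√(x(-2 - 1*(-4), 17) - 452) = √((17 + (-2 - 1*(-4))) - 452) = √((17 + (-2 + 4)) - 452) = √((17 + 2) - 452) = √(19 - 452) = √(-433) = I*√433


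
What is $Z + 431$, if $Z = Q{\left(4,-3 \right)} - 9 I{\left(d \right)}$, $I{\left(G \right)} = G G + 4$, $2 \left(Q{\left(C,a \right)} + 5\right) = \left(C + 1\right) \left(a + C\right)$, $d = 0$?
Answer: $\frac{785}{2} \approx 392.5$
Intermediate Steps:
$Q{\left(C,a \right)} = -5 + \frac{\left(1 + C\right) \left(C + a\right)}{2}$ ($Q{\left(C,a \right)} = -5 + \frac{\left(C + 1\right) \left(a + C\right)}{2} = -5 + \frac{\left(1 + C\right) \left(C + a\right)}{2}$)
$I{\left(G \right)} = 4 + G^{2}$ ($I{\left(G \right)} = G^{2} + 4 = 4 + G^{2}$)
$Z = - \frac{77}{2}$ ($Z = \left(-5 + \frac{1}{2} \cdot 4 + \frac{1}{2} \left(-3\right) + \frac{4^{2}}{2} + \frac{1}{2} \cdot 4 \left(-3\right)\right) - 9 \left(4 + 0^{2}\right) = \left(-5 + 2 - \frac{3}{2} + \frac{1}{2} \cdot 16 - 6\right) - 9 \left(4 + 0\right) = \left(-5 + 2 - \frac{3}{2} + 8 - 6\right) - 36 = - \frac{5}{2} - 36 = - \frac{77}{2} \approx -38.5$)
$Z + 431 = - \frac{77}{2} + 431 = \frac{785}{2}$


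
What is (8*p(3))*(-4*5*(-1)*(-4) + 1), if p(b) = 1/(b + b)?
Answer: -316/3 ≈ -105.33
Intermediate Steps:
p(b) = 1/(2*b)
(8*p(3))*(-4*5*(-1)*(-4) + 1) = (8*((½)/3))*(-4*5*(-1)*(-4) + 1) = (8*((½)*(⅓)))*(-(-20)*(-4) + 1) = (8*(⅙))*(-4*20 + 1) = 4*(-80 + 1)/3 = (4/3)*(-79) = -316/3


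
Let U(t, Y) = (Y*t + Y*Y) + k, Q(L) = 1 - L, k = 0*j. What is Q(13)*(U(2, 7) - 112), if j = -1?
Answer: 588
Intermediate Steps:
k = 0 (k = 0*(-1) = 0)
U(t, Y) = Y² + Y*t (U(t, Y) = (Y*t + Y*Y) + 0 = (Y*t + Y²) + 0 = (Y² + Y*t) + 0 = Y² + Y*t)
Q(13)*(U(2, 7) - 112) = (1 - 1*13)*(7*(7 + 2) - 112) = (1 - 13)*(7*9 - 112) = -12*(63 - 112) = -12*(-49) = 588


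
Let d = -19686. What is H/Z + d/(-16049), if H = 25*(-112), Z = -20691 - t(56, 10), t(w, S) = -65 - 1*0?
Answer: 225490318/165513337 ≈ 1.3624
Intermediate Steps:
t(w, S) = -65 (t(w, S) = -65 + 0 = -65)
Z = -20626 (Z = -20691 - 1*(-65) = -20691 + 65 = -20626)
H = -2800
H/Z + d/(-16049) = -2800/(-20626) - 19686/(-16049) = -2800*(-1/20626) - 19686*(-1/16049) = 1400/10313 + 19686/16049 = 225490318/165513337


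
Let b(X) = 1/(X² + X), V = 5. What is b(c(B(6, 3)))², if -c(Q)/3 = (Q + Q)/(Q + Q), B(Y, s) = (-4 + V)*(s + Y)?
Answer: 1/36 ≈ 0.027778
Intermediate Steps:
B(Y, s) = Y + s (B(Y, s) = (-4 + 5)*(s + Y) = 1*(Y + s) = Y + s)
c(Q) = -3 (c(Q) = -3*(Q + Q)/(Q + Q) = -3*2*Q/(2*Q) = -3*2*Q*1/(2*Q) = -3*1 = -3)
b(X) = 1/(X + X²)
b(c(B(6, 3)))² = (1/((-3)*(1 - 3)))² = (-⅓/(-2))² = (-⅓*(-½))² = (⅙)² = 1/36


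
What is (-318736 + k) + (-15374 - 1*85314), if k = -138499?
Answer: -557923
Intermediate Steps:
(-318736 + k) + (-15374 - 1*85314) = (-318736 - 138499) + (-15374 - 1*85314) = -457235 + (-15374 - 85314) = -457235 - 100688 = -557923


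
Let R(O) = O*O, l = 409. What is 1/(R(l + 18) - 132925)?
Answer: 1/49404 ≈ 2.0241e-5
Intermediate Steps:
R(O) = O²
1/(R(l + 18) - 132925) = 1/((409 + 18)² - 132925) = 1/(427² - 132925) = 1/(182329 - 132925) = 1/49404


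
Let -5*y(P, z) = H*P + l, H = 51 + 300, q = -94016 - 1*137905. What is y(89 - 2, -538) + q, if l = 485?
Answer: -1190627/5 ≈ -2.3813e+5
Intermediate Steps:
q = -231921 (q = -94016 - 137905 = -231921)
H = 351
y(P, z) = -97 - 351*P/5 (y(P, z) = -(351*P + 485)/5 = -(485 + 351*P)/5 = -97 - 351*P/5)
y(89 - 2, -538) + q = (-97 - 351*(89 - 2)/5) - 231921 = (-97 - 351/5*87) - 231921 = (-97 - 30537/5) - 231921 = -31022/5 - 231921 = -1190627/5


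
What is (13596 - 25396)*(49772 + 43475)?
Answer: -1100314600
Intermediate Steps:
(13596 - 25396)*(49772 + 43475) = -11800*93247 = -1100314600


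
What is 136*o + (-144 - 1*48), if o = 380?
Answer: 51488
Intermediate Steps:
136*o + (-144 - 1*48) = 136*380 + (-144 - 1*48) = 51680 + (-144 - 48) = 51680 - 192 = 51488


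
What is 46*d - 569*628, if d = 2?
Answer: -357240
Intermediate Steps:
46*d - 569*628 = 46*2 - 569*628 = 92 - 357332 = -357240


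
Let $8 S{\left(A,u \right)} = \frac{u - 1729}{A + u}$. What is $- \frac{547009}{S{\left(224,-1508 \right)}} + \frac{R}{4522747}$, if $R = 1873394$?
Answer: $- \frac{8470916844795426}{4880044013} \approx -1.7358 \cdot 10^{6}$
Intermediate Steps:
$S{\left(A,u \right)} = \frac{-1729 + u}{8 \left(A + u\right)}$ ($S{\left(A,u \right)} = \frac{\left(u - 1729\right) \frac{1}{A + u}}{8} = \frac{\left(-1729 + u\right) \frac{1}{A + u}}{8} = \frac{\frac{1}{A + u} \left(-1729 + u\right)}{8} = \frac{-1729 + u}{8 \left(A + u\right)}$)
$- \frac{547009}{S{\left(224,-1508 \right)}} + \frac{R}{4522747} = - \frac{547009}{\frac{1}{8} \frac{1}{224 - 1508} \left(-1729 - 1508\right)} + \frac{1873394}{4522747} = - \frac{547009}{\frac{1}{8} \frac{1}{-1284} \left(-3237\right)} + 1873394 \cdot \frac{1}{4522747} = - \frac{547009}{\frac{1}{8} \left(- \frac{1}{1284}\right) \left(-3237\right)} + \frac{1873394}{4522747} = - \frac{547009}{\frac{1079}{3424}} + \frac{1873394}{4522747} = \left(-547009\right) \frac{3424}{1079} + \frac{1873394}{4522747} = - \frac{1872958816}{1079} + \frac{1873394}{4522747} = - \frac{8470916844795426}{4880044013}$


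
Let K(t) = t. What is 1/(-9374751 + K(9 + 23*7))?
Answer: -1/9374581 ≈ -1.0667e-7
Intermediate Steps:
1/(-9374751 + K(9 + 23*7)) = 1/(-9374751 + (9 + 23*7)) = 1/(-9374751 + (9 + 161)) = 1/(-9374751 + 170) = 1/(-9374581) = -1/9374581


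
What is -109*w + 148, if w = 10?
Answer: -942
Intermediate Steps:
-109*w + 148 = -109*10 + 148 = -1090 + 148 = -942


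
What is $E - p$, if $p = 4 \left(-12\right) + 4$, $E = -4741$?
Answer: $-4697$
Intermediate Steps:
$p = -44$ ($p = -48 + 4 = -44$)
$E - p = -4741 - -44 = -4741 + 44 = -4697$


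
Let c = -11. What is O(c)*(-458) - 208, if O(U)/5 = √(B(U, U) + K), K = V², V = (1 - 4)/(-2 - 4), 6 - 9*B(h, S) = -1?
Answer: -208 - 1145*√37/3 ≈ -2529.6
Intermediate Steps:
B(h, S) = 7/9 (B(h, S) = ⅔ - ⅑*(-1) = ⅔ + ⅑ = 7/9)
V = ½ (V = -3/(-6) = -3*(-⅙) = ½ ≈ 0.50000)
K = ¼ (K = (½)² = ¼ ≈ 0.25000)
O(U) = 5*√37/6 (O(U) = 5*√(7/9 + ¼) = 5*√(37/36) = 5*(√37/6) = 5*√37/6)
O(c)*(-458) - 208 = (5*√37/6)*(-458) - 208 = -1145*√37/3 - 208 = -208 - 1145*√37/3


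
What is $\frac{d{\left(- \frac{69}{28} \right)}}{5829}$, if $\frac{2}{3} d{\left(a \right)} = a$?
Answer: $- \frac{69}{108808} \approx -0.00063414$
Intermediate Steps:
$d{\left(a \right)} = \frac{3 a}{2}$
$\frac{d{\left(- \frac{69}{28} \right)}}{5829} = \frac{\frac{3}{2} \left(- \frac{69}{28}\right)}{5829} = \frac{3 \left(\left(-69\right) \frac{1}{28}\right)}{2} \cdot \frac{1}{5829} = \frac{3}{2} \left(- \frac{69}{28}\right) \frac{1}{5829} = \left(- \frac{207}{56}\right) \frac{1}{5829} = - \frac{69}{108808}$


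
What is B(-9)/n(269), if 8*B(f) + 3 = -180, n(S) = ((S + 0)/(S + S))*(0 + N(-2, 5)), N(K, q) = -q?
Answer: 183/20 ≈ 9.1500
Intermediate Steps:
n(S) = -5/2 (n(S) = ((S + 0)/(S + S))*(0 - 1*5) = (S/((2*S)))*(0 - 5) = (S*(1/(2*S)))*(-5) = (½)*(-5) = -5/2)
B(f) = -183/8 (B(f) = -3/8 + (⅛)*(-180) = -3/8 - 45/2 = -183/8)
B(-9)/n(269) = -183/(8*(-5/2)) = -183/8*(-⅖) = 183/20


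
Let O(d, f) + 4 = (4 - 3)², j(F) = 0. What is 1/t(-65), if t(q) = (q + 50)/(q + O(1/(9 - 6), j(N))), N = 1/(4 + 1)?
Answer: 68/15 ≈ 4.5333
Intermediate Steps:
N = ⅕ (N = 1/5 = ⅕ ≈ 0.20000)
O(d, f) = -3 (O(d, f) = -4 + (4 - 3)² = -4 + 1² = -4 + 1 = -3)
t(q) = (50 + q)/(-3 + q) (t(q) = (q + 50)/(q - 3) = (50 + q)/(-3 + q))
1/t(-65) = 1/((50 - 65)/(-3 - 65)) = 1/(-15/(-68)) = 1/(-1/68*(-15)) = 1/(15/68) = 68/15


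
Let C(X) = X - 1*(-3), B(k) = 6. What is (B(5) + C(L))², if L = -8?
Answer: 1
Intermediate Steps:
C(X) = 3 + X (C(X) = X + 3 = 3 + X)
(B(5) + C(L))² = (6 + (3 - 8))² = (6 - 5)² = 1² = 1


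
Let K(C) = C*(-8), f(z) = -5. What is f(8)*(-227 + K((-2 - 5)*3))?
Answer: 295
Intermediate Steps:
K(C) = -8*C
f(8)*(-227 + K((-2 - 5)*3)) = -5*(-227 - 8*(-2 - 5)*3) = -5*(-227 - (-56)*3) = -5*(-227 - 8*(-21)) = -5*(-227 + 168) = -5*(-59) = 295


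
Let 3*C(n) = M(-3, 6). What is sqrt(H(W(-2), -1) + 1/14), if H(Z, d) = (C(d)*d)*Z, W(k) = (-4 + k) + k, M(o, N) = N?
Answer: 15*sqrt(14)/14 ≈ 4.0089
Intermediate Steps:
C(n) = 2 (C(n) = (1/3)*6 = 2)
W(k) = -4 + 2*k
H(Z, d) = 2*Z*d (H(Z, d) = (2*d)*Z = 2*Z*d)
sqrt(H(W(-2), -1) + 1/14) = sqrt(2*(-4 + 2*(-2))*(-1) + 1/14) = sqrt(2*(-4 - 4)*(-1) + 1/14) = sqrt(2*(-8)*(-1) + 1/14) = sqrt(16 + 1/14) = sqrt(225/14) = 15*sqrt(14)/14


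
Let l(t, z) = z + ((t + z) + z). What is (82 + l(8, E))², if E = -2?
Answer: 7056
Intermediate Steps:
l(t, z) = t + 3*z (l(t, z) = z + (t + 2*z) = t + 3*z)
(82 + l(8, E))² = (82 + (8 + 3*(-2)))² = (82 + (8 - 6))² = (82 + 2)² = 84² = 7056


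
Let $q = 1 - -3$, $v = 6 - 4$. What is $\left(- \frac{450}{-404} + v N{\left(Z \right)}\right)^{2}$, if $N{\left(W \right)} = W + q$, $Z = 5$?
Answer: $\frac{14907321}{40804} \approx 365.34$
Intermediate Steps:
$v = 2$
$q = 4$ ($q = 1 + 3 = 4$)
$N{\left(W \right)} = 4 + W$ ($N{\left(W \right)} = W + 4 = 4 + W$)
$\left(- \frac{450}{-404} + v N{\left(Z \right)}\right)^{2} = \left(- \frac{450}{-404} + 2 \left(4 + 5\right)\right)^{2} = \left(\left(-450\right) \left(- \frac{1}{404}\right) + 2 \cdot 9\right)^{2} = \left(\frac{225}{202} + 18\right)^{2} = \left(\frac{3861}{202}\right)^{2} = \frac{14907321}{40804}$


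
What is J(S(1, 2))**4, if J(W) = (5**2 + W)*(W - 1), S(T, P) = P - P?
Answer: 390625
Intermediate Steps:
S(T, P) = 0
J(W) = (-1 + W)*(25 + W) (J(W) = (25 + W)*(-1 + W) = (-1 + W)*(25 + W))
J(S(1, 2))**4 = (-25 + 0**2 + 24*0)**4 = (-25 + 0 + 0)**4 = (-25)**4 = 390625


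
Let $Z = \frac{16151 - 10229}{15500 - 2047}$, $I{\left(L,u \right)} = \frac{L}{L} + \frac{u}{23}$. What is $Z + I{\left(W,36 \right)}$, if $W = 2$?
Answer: $\frac{929933}{309419} \approx 3.0054$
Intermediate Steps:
$I{\left(L,u \right)} = 1 + \frac{u}{23}$ ($I{\left(L,u \right)} = 1 + u \frac{1}{23} = 1 + \frac{u}{23}$)
$Z = \frac{5922}{13453} \approx 0.4402$
$Z + I{\left(W,36 \right)} = \frac{5922}{13453} + \left(1 + \frac{1}{23} \cdot 36\right) = \frac{5922}{13453} + \left(1 + \frac{36}{23}\right) = \frac{5922}{13453} + \frac{59}{23} = \frac{929933}{309419}$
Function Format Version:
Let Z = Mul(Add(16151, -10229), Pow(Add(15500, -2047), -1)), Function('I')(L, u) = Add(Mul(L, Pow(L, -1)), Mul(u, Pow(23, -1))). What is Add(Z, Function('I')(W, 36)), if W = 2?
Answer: Rational(929933, 309419) ≈ 3.0054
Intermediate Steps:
Function('I')(L, u) = Add(1, Mul(Rational(1, 23), u)) (Function('I')(L, u) = Add(1, Mul(u, Rational(1, 23))) = Add(1, Mul(Rational(1, 23), u)))
Z = Rational(5922, 13453) (Z = Mul(5922, Pow(13453, -1)) = Mul(5922, Rational(1, 13453)) = Rational(5922, 13453) ≈ 0.44020)
Add(Z, Function('I')(W, 36)) = Add(Rational(5922, 13453), Add(1, Mul(Rational(1, 23), 36))) = Add(Rational(5922, 13453), Add(1, Rational(36, 23))) = Add(Rational(5922, 13453), Rational(59, 23)) = Rational(929933, 309419)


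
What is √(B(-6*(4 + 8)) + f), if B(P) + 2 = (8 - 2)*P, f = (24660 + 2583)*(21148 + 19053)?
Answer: √1095195409 ≈ 33094.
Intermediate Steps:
f = 1095195843 (f = 27243*40201 = 1095195843)
B(P) = -2 + 6*P (B(P) = -2 + (8 - 2)*P = -2 + 6*P)
√(B(-6*(4 + 8)) + f) = √((-2 + 6*(-6*(4 + 8))) + 1095195843) = √((-2 + 6*(-6*12)) + 1095195843) = √((-2 + 6*(-72)) + 1095195843) = √((-2 - 432) + 1095195843) = √(-434 + 1095195843) = √1095195409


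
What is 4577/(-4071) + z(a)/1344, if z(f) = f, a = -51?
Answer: -92161/79296 ≈ -1.1622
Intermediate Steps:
4577/(-4071) + z(a)/1344 = 4577/(-4071) - 51/1344 = 4577*(-1/4071) - 51*1/1344 = -199/177 - 17/448 = -92161/79296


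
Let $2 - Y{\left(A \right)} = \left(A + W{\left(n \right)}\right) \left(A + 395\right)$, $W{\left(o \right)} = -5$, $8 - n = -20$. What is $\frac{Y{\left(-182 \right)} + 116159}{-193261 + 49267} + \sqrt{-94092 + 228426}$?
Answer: $- \frac{77996}{71997} + 3 \sqrt{14926} \approx 365.43$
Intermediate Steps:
$n = 28$ ($n = 8 - -20 = 8 + 20 = 28$)
$Y{\left(A \right)} = 2 - \left(-5 + A\right) \left(395 + A\right)$ ($Y{\left(A \right)} = 2 - \left(A - 5\right) \left(A + 395\right) = 2 - \left(-5 + A\right) \left(395 + A\right)$)
$\frac{Y{\left(-182 \right)} + 116159}{-193261 + 49267} + \sqrt{-94092 + 228426} = \frac{\left(1977 - \left(-182\right)^{2} - -70980\right) + 116159}{-193261 + 49267} + \sqrt{-94092 + 228426} = \frac{\left(1977 - 33124 + 70980\right) + 116159}{-143994} + \sqrt{134334} = \left(\left(1977 - 33124 + 70980\right) + 116159\right) \left(- \frac{1}{143994}\right) + 3 \sqrt{14926} = \left(39833 + 116159\right) \left(- \frac{1}{143994}\right) + 3 \sqrt{14926} = 155992 \left(- \frac{1}{143994}\right) + 3 \sqrt{14926} = - \frac{77996}{71997} + 3 \sqrt{14926}$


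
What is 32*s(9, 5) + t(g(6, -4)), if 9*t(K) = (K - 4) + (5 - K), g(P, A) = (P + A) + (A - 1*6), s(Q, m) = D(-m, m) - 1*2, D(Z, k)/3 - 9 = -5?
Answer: 2881/9 ≈ 320.11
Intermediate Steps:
D(Z, k) = 12 (D(Z, k) = 27 + 3*(-5) = 27 - 15 = 12)
s(Q, m) = 10 (s(Q, m) = 12 - 1*2 = 12 - 2 = 10)
g(P, A) = -6 + P + 2*A (g(P, A) = (A + P) + (A - 6) = (A + P) + (-6 + A) = -6 + P + 2*A)
t(K) = 1/9 (t(K) = ((K - 4) + (5 - K))/9 = ((-4 + K) + (5 - K))/9 = (1/9)*1 = 1/9)
32*s(9, 5) + t(g(6, -4)) = 32*10 + 1/9 = 320 + 1/9 = 2881/9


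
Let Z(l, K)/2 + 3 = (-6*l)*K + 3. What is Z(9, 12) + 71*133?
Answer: 8147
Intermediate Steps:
Z(l, K) = -12*K*l (Z(l, K) = -6 + 2*((-6*l)*K + 3) = -6 + 2*(-6*K*l + 3) = -6 + 2*(3 - 6*K*l) = -6 + (6 - 12*K*l) = -12*K*l)
Z(9, 12) + 71*133 = -12*12*9 + 71*133 = -1296 + 9443 = 8147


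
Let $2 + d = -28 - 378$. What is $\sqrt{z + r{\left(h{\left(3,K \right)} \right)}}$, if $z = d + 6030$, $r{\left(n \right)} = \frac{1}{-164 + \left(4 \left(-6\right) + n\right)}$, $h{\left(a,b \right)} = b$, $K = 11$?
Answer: $\frac{\sqrt{176131461}}{177} \approx 74.98$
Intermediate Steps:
$r{\left(n \right)} = \frac{1}{-188 + n}$ ($r{\left(n \right)} = \frac{1}{-164 + \left(-24 + n\right)} = \frac{1}{-188 + n}$)
$d = -408$ ($d = -2 - 406 = -408$)
$z = 5622$ ($z = -408 + 6030 = 5622$)
$\sqrt{z + r{\left(h{\left(3,K \right)} \right)}} = \sqrt{5622 + \frac{1}{-188 + 11}} = \sqrt{5622 + \frac{1}{-177}} = \sqrt{5622 - \frac{1}{177}} = \sqrt{\frac{995093}{177}} = \frac{\sqrt{176131461}}{177}$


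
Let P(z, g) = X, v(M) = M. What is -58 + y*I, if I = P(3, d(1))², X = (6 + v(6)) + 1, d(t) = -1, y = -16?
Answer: -2762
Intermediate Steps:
X = 13 (X = (6 + 6) + 1 = 12 + 1 = 13)
P(z, g) = 13
I = 169 (I = 13² = 169)
-58 + y*I = -58 - 16*169 = -58 - 2704 = -2762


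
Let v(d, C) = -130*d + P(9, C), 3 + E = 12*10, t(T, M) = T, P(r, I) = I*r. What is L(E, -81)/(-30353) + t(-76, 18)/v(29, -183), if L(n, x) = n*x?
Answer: 53643737/164422201 ≈ 0.32626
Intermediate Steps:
E = 117 (E = -3 + 12*10 = -3 + 120 = 117)
v(d, C) = -130*d + 9*C (v(d, C) = -130*d + C*9 = -130*d + 9*C)
L(E, -81)/(-30353) + t(-76, 18)/v(29, -183) = (117*(-81))/(-30353) - 76/(-130*29 + 9*(-183)) = -9477*(-1/30353) - 76/(-3770 - 1647) = 9477/30353 - 76/(-5417) = 9477/30353 - 76*(-1/5417) = 9477/30353 + 76/5417 = 53643737/164422201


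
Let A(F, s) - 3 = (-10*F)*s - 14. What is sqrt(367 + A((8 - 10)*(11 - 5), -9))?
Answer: 2*I*sqrt(181) ≈ 26.907*I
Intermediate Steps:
A(F, s) = -11 - 10*F*s (A(F, s) = 3 + ((-10*F)*s - 14) = 3 + (-10*F*s - 14) = 3 + (-14 - 10*F*s) = -11 - 10*F*s)
sqrt(367 + A((8 - 10)*(11 - 5), -9)) = sqrt(367 + (-11 - 10*(8 - 10)*(11 - 5)*(-9))) = sqrt(367 + (-11 - 10*(-2*6)*(-9))) = sqrt(367 + (-11 - 10*(-12)*(-9))) = sqrt(367 + (-11 - 1080)) = sqrt(367 - 1091) = sqrt(-724) = 2*I*sqrt(181)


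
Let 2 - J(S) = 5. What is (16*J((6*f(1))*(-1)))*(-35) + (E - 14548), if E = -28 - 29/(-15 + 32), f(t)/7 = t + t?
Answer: -219261/17 ≈ -12898.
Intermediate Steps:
f(t) = 14*t (f(t) = 7*(t + t) = 7*(2*t) = 14*t)
J(S) = -3 (J(S) = 2 - 1*5 = 2 - 5 = -3)
E = -505/17 (E = -28 - 29/17 = -505/17 ≈ -29.706)
(16*J((6*f(1))*(-1)))*(-35) + (E - 14548) = (16*(-3))*(-35) + (-505/17 - 14548) = -48*(-35) - 247821/17 = 1680 - 247821/17 = -219261/17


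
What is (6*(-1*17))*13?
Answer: -1326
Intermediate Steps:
(6*(-1*17))*13 = (6*(-17))*13 = -102*13 = -1326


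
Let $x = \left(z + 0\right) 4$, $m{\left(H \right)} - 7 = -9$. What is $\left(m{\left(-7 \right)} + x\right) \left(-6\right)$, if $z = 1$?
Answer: $-12$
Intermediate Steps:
$m{\left(H \right)} = -2$ ($m{\left(H \right)} = 7 - 9 = -2$)
$x = 4$ ($x = \left(1 + 0\right) 4 = 1 \cdot 4 = 4$)
$\left(m{\left(-7 \right)} + x\right) \left(-6\right) = \left(-2 + 4\right) \left(-6\right) = 2 \left(-6\right) = -12$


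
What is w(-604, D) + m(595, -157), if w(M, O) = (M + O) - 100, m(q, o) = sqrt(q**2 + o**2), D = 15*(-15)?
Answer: -929 + sqrt(378674) ≈ -313.64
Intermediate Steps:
D = -225
m(q, o) = sqrt(o**2 + q**2)
w(M, O) = -100 + M + O
w(-604, D) + m(595, -157) = (-100 - 604 - 225) + sqrt((-157)**2 + 595**2) = -929 + sqrt(24649 + 354025) = -929 + sqrt(378674)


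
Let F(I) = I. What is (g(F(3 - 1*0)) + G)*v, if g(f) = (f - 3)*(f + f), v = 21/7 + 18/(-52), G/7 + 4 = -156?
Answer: -38640/13 ≈ -2972.3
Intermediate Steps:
G = -1120 (G = -28 + 7*(-156) = -28 - 1092 = -1120)
v = 69/26 (v = 21*(⅐) + 18*(-1/52) = 3 - 9/26 = 69/26 ≈ 2.6538)
g(f) = 2*f*(-3 + f) (g(f) = (-3 + f)*(2*f) = 2*f*(-3 + f))
(g(F(3 - 1*0)) + G)*v = (2*(3 - 1*0)*(-3 + (3 - 1*0)) - 1120)*(69/26) = (2*(3 + 0)*(-3 + (3 + 0)) - 1120)*(69/26) = (2*3*(-3 + 3) - 1120)*(69/26) = (2*3*0 - 1120)*(69/26) = (0 - 1120)*(69/26) = -1120*69/26 = -38640/13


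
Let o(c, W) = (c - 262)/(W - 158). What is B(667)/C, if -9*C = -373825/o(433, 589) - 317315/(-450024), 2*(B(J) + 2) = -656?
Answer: -801942768/254411127491 ≈ -0.0031522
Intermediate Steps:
B(J) = -330 (B(J) = -2 + (½)*(-656) = -2 - 328 = -330)
o(c, W) = (-262 + c)/(-158 + W)
C = 1272055637455/12150648 (C = -(-373825*(-158 + 589)/(-262 + 433) - 317315/(-450024))/9 = -(-373825/(171/431) - 317315*(-1/450024))/9 = -(-373825/((1/431)*171) + 317315/450024)/9 = -(-373825/171/431 + 317315/450024)/9 = -(-373825*431/171 + 317315/450024)/9 = -(-8479925/9 + 317315/450024)/9 = -⅑*(-1272055637455/1350072) = 1272055637455/12150648 ≈ 1.0469e+5)
B(667)/C = -330/1272055637455/12150648 = -330*12150648/1272055637455 = -801942768/254411127491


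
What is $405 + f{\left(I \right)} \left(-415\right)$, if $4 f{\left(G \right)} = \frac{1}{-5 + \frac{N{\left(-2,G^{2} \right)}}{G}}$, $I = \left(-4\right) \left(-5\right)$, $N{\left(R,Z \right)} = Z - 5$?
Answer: $\frac{23480}{59} \approx 397.97$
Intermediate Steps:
$N{\left(R,Z \right)} = -5 + Z$
$I = 20$
$f{\left(G \right)} = \frac{1}{4 \left(-5 + \frac{-5 + G^{2}}{G}\right)}$
$405 + f{\left(I \right)} \left(-415\right) = 405 + \frac{1}{4} \cdot 20 \frac{1}{-5 + 20^{2} - 100} \left(-415\right) = 405 + \frac{1}{4} \cdot 20 \frac{1}{-5 + 400 - 100} \left(-415\right) = 405 + \frac{1}{4} \cdot 20 \cdot \frac{1}{295} \left(-415\right) = 405 + \frac{1}{59} \left(-415\right) = 405 - \frac{415}{59} = \frac{23480}{59}$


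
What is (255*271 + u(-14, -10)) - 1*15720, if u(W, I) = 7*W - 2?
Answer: 53285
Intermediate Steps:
u(W, I) = -2 + 7*W
(255*271 + u(-14, -10)) - 1*15720 = (255*271 + (-2 + 7*(-14))) - 1*15720 = (69105 + (-2 - 98)) - 15720 = (69105 - 100) - 15720 = 69005 - 15720 = 53285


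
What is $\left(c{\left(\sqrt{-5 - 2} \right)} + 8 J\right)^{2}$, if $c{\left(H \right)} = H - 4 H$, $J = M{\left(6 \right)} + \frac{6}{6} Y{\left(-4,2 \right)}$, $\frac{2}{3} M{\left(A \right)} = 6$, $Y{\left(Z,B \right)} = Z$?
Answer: $1537 - 240 i \sqrt{7} \approx 1537.0 - 634.98 i$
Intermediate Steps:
$M{\left(A \right)} = 9$ ($M{\left(A \right)} = \frac{3}{2} \cdot 6 = 9$)
$J = 5$ ($J = 9 + \frac{6}{6} \left(-4\right) = 9 + 6 \cdot \frac{1}{6} \left(-4\right) = 9 + 1 \left(-4\right) = 9 - 4 = 5$)
$c{\left(H \right)} = - 3 H$
$\left(c{\left(\sqrt{-5 - 2} \right)} + 8 J\right)^{2} = \left(- 3 \sqrt{-5 - 2} + 8 \cdot 5\right)^{2} = \left(- 3 \sqrt{-7} + 40\right)^{2} = \left(- 3 i \sqrt{7} + 40\right)^{2} = \left(40 - 3 i \sqrt{7}\right)^{2}$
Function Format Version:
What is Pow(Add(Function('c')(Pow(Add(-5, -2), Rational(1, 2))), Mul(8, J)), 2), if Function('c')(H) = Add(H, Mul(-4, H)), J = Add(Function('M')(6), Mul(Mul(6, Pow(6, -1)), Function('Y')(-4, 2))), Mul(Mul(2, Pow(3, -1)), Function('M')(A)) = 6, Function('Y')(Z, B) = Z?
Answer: Add(1537, Mul(-240, I, Pow(7, Rational(1, 2)))) ≈ Add(1537.0, Mul(-634.98, I))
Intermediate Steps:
Function('M')(A) = 9 (Function('M')(A) = Mul(Rational(3, 2), 6) = 9)
J = 5 (J = Add(9, Mul(Mul(6, Pow(6, -1)), -4)) = Add(9, Mul(Mul(6, Rational(1, 6)), -4)) = Add(9, Mul(1, -4)) = Add(9, -4) = 5)
Function('c')(H) = Mul(-3, H)
Pow(Add(Function('c')(Pow(Add(-5, -2), Rational(1, 2))), Mul(8, J)), 2) = Pow(Add(Mul(-3, Pow(Add(-5, -2), Rational(1, 2))), Mul(8, 5)), 2) = Pow(Add(Mul(-3, Pow(-7, Rational(1, 2))), 40), 2) = Pow(Add(Mul(-3, Mul(I, Pow(7, Rational(1, 2)))), 40), 2) = Pow(Add(Mul(-3, I, Pow(7, Rational(1, 2))), 40), 2) = Pow(Add(40, Mul(-3, I, Pow(7, Rational(1, 2)))), 2)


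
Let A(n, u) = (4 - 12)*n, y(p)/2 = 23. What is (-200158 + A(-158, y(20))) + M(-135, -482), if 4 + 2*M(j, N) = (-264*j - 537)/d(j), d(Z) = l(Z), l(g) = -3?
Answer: -409493/2 ≈ -2.0475e+5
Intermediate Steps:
y(p) = 46 (y(p) = 2*23 = 46)
d(Z) = -3
A(n, u) = -8*n
M(j, N) = 175/2 + 44*j (M(j, N) = -2 + ((-264*j - 537)/(-3))/2 = -2 + ((-537 - 264*j)*(-⅓))/2 = -2 + (179 + 88*j)/2 = -2 + (179/2 + 44*j) = 175/2 + 44*j)
(-200158 + A(-158, y(20))) + M(-135, -482) = (-200158 - 8*(-158)) + (175/2 + 44*(-135)) = (-200158 + 1264) + (175/2 - 5940) = -198894 - 11705/2 = -409493/2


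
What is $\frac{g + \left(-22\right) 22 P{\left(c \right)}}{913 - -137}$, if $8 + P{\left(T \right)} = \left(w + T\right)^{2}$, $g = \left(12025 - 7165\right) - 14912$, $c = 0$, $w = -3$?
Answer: $- \frac{1756}{175} \approx -10.034$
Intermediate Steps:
$g = -10052$ ($g = 4860 - 14912 = -10052$)
$P{\left(T \right)} = -8 + \left(-3 + T\right)^{2}$
$\frac{g + \left(-22\right) 22 P{\left(c \right)}}{913 - -137} = \frac{-10052 + \left(-22\right) 22 \left(-8 + \left(-3 + 0\right)^{2}\right)}{913 - -137} = \frac{-10052 - 484 \left(-8 + \left(-3\right)^{2}\right)}{913 + \left(-15829 + 15966\right)} = \frac{-10052 - 484 \left(-8 + 9\right)}{913 + 137} = \frac{-10052 - 484}{1050} = \left(-10052 - 484\right) \frac{1}{1050} = \left(-10536\right) \frac{1}{1050} = - \frac{1756}{175}$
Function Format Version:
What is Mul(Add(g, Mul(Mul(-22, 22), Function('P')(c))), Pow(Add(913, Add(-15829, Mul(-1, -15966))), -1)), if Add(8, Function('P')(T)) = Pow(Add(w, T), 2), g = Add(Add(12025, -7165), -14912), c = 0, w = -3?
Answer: Rational(-1756, 175) ≈ -10.034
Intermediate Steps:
g = -10052 (g = Add(4860, -14912) = -10052)
Function('P')(T) = Add(-8, Pow(Add(-3, T), 2))
Mul(Add(g, Mul(Mul(-22, 22), Function('P')(c))), Pow(Add(913, Add(-15829, Mul(-1, -15966))), -1)) = Mul(Add(-10052, Mul(Mul(-22, 22), Add(-8, Pow(Add(-3, 0), 2)))), Pow(Add(913, Add(-15829, Mul(-1, -15966))), -1)) = Mul(Add(-10052, Mul(-484, Add(-8, Pow(-3, 2)))), Pow(Add(913, Add(-15829, 15966)), -1)) = Mul(Add(-10052, Mul(-484, Add(-8, 9))), Pow(Add(913, 137), -1)) = Mul(Add(-10052, Mul(-484, 1)), Pow(1050, -1)) = Mul(Add(-10052, -484), Rational(1, 1050)) = Mul(-10536, Rational(1, 1050)) = Rational(-1756, 175)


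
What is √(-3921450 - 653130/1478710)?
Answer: I*√85745779067948073/147871 ≈ 1980.3*I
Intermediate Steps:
√(-3921450 - 653130/1478710) = √(-3921450 - 653130*1/1478710) = √(-3921450 - 65313/147871) = √(-579868798263/147871) = I*√85745779067948073/147871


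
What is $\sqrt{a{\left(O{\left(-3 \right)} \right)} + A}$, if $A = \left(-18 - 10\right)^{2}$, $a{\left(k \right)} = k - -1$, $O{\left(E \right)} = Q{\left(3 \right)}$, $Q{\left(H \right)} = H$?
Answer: $2 \sqrt{197} \approx 28.071$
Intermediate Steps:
$O{\left(E \right)} = 3$
$a{\left(k \right)} = 1 + k$ ($a{\left(k \right)} = k + 1 = 1 + k$)
$A = 784$ ($A = \left(-28\right)^{2} = 784$)
$\sqrt{a{\left(O{\left(-3 \right)} \right)} + A} = \sqrt{\left(1 + 3\right) + 784} = \sqrt{4 + 784} = \sqrt{788} = 2 \sqrt{197}$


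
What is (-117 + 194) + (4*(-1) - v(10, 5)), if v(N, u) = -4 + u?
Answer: 72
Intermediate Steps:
(-117 + 194) + (4*(-1) - v(10, 5)) = (-117 + 194) + (4*(-1) - (-4 + 5)) = 77 + (-4 - 1*1) = 77 + (-4 - 1) = 77 - 5 = 72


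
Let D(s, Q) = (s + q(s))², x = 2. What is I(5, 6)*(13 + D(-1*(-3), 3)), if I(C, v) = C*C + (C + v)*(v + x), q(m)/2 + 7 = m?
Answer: 4294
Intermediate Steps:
q(m) = -14 + 2*m
I(C, v) = C² + (2 + v)*(C + v) (I(C, v) = C*C + (C + v)*(v + 2) = C² + (C + v)*(2 + v) = C² + (2 + v)*(C + v))
D(s, Q) = (-14 + 3*s)² (D(s, Q) = (s + (-14 + 2*s))² = (-14 + 3*s)²)
I(5, 6)*(13 + D(-1*(-3), 3)) = (5² + 6² + 2*5 + 2*6 + 5*6)*(13 + (-14 + 3*(-1*(-3)))²) = (25 + 36 + 10 + 12 + 30)*(13 + (-14 + 3*3)²) = 113*(13 + (-14 + 9)²) = 113*(13 + (-5)²) = 113*(13 + 25) = 113*38 = 4294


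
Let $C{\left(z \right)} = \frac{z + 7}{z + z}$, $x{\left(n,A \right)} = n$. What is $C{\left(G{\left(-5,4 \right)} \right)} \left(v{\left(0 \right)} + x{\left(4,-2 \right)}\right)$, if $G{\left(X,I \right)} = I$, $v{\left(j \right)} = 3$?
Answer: $\frac{77}{8} \approx 9.625$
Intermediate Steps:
$C{\left(z \right)} = \frac{7 + z}{2 z}$
$C{\left(G{\left(-5,4 \right)} \right)} \left(v{\left(0 \right)} + x{\left(4,-2 \right)}\right) = \frac{7 + 4}{2 \cdot 4} \left(3 + 4\right) = \frac{1}{2} \cdot \frac{1}{4} \cdot 11 \cdot 7 = \frac{11}{8} \cdot 7 = \frac{77}{8}$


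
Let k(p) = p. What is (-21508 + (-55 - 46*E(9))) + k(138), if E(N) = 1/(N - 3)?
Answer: -64298/3 ≈ -21433.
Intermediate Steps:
E(N) = 1/(-3 + N)
(-21508 + (-55 - 46*E(9))) + k(138) = (-21508 + (-55 - 46/(-3 + 9))) + 138 = (-21508 + (-55 - 46/6)) + 138 = (-21508 + (-55 - 46*1/6)) + 138 = (-21508 + (-55 - 23/3)) + 138 = (-21508 - 188/3) + 138 = -64712/3 + 138 = -64298/3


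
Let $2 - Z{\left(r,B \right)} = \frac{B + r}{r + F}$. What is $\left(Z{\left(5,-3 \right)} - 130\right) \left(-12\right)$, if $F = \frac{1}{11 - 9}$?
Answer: $\frac{16944}{11} \approx 1540.4$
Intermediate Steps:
$F = \frac{1}{2} \approx 0.5$
$Z{\left(r,B \right)} = 2 - \frac{B + r}{\frac{1}{2} + r}$ ($Z{\left(r,B \right)} = 2 - \frac{B + r}{r + \frac{1}{2}} = 2 - \frac{B + r}{\frac{1}{2} + r}$)
$\left(Z{\left(5,-3 \right)} - 130\right) \left(-12\right) = \left(\frac{2 \left(1 + 5 - -3\right)}{1 + 2 \cdot 5} - 130\right) \left(-12\right) = \left(\frac{2 \left(1 + 5 + 3\right)}{1 + 10} - 130\right) \left(-12\right) = \left(2 \cdot \frac{1}{11} \cdot 9 - 130\right) \left(-12\right) = \left(\frac{18}{11} - 130\right) \left(-12\right) = \left(- \frac{1412}{11}\right) \left(-12\right) = \frac{16944}{11}$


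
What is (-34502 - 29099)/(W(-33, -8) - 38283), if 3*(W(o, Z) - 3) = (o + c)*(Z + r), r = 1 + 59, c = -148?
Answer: 190803/124252 ≈ 1.5356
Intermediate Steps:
r = 60
W(o, Z) = 3 + (-148 + o)*(60 + Z)/3 (W(o, Z) = 3 + ((o - 148)*(Z + 60))/3 = 3 + ((-148 + o)*(60 + Z))/3 = 3 + (-148 + o)*(60 + Z)/3)
(-34502 - 29099)/(W(-33, -8) - 38283) = (-34502 - 29099)/((-2957 + 20*(-33) - 148/3*(-8) + (1/3)*(-8)*(-33)) - 38283) = -63601/((-2957 - 660 + 1184/3 + 88) - 38283) = -63601/(-9403/3 - 38283) = -63601/(-124252/3) = -63601*(-3/124252) = 190803/124252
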